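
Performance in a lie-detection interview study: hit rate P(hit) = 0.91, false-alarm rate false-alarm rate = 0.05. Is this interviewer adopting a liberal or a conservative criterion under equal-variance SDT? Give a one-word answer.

conservative

z(H) = 1.341, z(FA) = -1.645
c = −½·(z(H) + z(FA)) = 0.152
c > 0 → conservative criterion (biased toward responding “no”).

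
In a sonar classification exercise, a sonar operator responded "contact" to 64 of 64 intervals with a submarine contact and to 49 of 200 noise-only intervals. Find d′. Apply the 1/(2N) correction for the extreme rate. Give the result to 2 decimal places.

d′ = 3.11

The hit rate is 64/64 = 1, so apply the 1/(2N) correction: H → 1 − 1/(2·64) = 0.99219.
z(H) = z(0.99219) = 2.418
z(FA) = z(0.24500) = -0.690
d' = 2.418 − (-0.690) = 3.108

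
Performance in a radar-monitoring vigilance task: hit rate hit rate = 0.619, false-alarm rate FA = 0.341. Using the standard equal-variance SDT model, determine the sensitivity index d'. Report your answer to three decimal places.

d' = 0.713

Φ⁻¹(0.619) = 0.3029, Φ⁻¹(0.341) = -0.4097
d' = z(H) − z(FA) = 0.3029 − (-0.4097) = 0.7126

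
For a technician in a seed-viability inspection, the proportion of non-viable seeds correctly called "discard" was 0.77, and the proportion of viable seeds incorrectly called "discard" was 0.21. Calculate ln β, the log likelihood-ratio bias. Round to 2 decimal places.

ln β = 0.05

Φ⁻¹(0.77) = 0.739, Φ⁻¹(0.21) = -0.806
ln β = −½·[z(H)² − z(FA)²] = −0.5 × (0.546 − 0.650) = 0.052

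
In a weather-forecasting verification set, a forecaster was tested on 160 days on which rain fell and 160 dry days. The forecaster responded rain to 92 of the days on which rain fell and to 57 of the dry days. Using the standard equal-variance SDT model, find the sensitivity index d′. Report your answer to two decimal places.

d′ = 0.56

H = 92/160 = 0.5750
FA = 57/160 = 0.3563
Φ⁻¹(0.5750) = 0.1891, Φ⁻¹(0.3563) = -0.3684
d' = z(H) − z(FA) = 0.1891 − (-0.3684) = 0.5575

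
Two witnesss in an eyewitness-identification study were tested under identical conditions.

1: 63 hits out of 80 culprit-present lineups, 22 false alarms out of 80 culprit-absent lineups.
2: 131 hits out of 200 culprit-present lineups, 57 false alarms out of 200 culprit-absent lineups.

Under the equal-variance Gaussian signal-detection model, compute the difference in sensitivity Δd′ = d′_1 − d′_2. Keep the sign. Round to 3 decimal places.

Δd′ = 0.429

1: z(0.7875) = 0.7978, z(0.2750) = -0.5978, d' = 1.3956
2: z(0.6550) = 0.3989, z(0.2850) = -0.5681, d' = 0.9670
Δd' = d'_1 − d'_2 = 1.3956 − 0.9670 = 0.4286
1 has the higher sensitivity.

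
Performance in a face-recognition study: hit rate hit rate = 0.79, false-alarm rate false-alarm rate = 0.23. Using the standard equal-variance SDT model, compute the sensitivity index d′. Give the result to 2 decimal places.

z(H) = z(0.79) = 0.8064
z(FA) = z(0.23) = -0.7388
d' = z(H) − z(FA) = 0.8064 − (-0.7388) = 1.5452

d′ = 1.55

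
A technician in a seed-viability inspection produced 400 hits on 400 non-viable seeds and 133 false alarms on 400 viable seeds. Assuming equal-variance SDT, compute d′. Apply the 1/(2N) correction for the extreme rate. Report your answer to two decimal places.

The hit rate is 400/400 = 1, so apply the 1/(2N) correction: H → 1 − 1/(2·400) = 0.99875.
z(H) = z(0.99875) = 3.023
z(FA) = z(0.33250) = -0.433
d' = 3.023 − (-0.433) = 3.456

d′ = 3.46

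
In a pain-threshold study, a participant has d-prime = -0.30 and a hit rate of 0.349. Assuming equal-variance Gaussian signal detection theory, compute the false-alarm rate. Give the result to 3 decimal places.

z(hit rate) = z(0.349) = -0.3880
z(FA) = z(H) − d' = -0.3880 − (-0.30) = -0.0880
false-alarm rate = Φ(-0.0880) = 0.4649

false-alarm rate = 0.465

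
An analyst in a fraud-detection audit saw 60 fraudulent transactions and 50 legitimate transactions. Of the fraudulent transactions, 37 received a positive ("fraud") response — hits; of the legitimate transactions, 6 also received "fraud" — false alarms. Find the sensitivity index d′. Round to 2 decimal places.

d′ = 1.47

H = 37/60 = 0.6167
FA = 6/50 = 0.1200
z(H) = 0.2968
z(FA) = -1.1750
d' = z(H) − z(FA) = 0.2968 − (-1.1750) = 1.4718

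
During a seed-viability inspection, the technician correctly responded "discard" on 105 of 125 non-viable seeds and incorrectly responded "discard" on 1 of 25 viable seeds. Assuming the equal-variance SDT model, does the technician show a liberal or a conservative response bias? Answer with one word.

conservative

z(H) = 0.994, z(FA) = -1.751
c = −½·(z(H) + z(FA)) = 0.3785
c > 0 → conservative criterion (biased toward responding “no”).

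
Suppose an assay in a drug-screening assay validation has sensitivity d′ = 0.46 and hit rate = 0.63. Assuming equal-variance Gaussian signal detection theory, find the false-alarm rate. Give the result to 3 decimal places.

z(hit rate) = z(0.63) = 0.3319
z(FA) = z(H) − d' = 0.3319 − 0.46 = -0.1281
false-alarm rate = Φ(-0.1281) = 0.4490

false-alarm rate = 0.449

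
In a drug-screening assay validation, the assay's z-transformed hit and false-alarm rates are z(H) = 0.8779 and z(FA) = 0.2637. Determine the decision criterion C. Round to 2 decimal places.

C = -0.57

c = −½·[z(H) + z(FA)] = −½·(0.8779 + 0.2637) = -0.5708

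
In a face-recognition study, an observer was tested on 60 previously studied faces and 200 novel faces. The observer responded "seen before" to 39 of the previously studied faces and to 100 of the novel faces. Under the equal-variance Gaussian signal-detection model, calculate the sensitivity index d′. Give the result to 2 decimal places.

H = 39/60 = 0.6500
FA = 100/200 = 0.5000
z(H) = 0.385
z(FA) = 0.000
d' = z(H) − z(FA) = 0.385 − 0.000 = 0.385

d′ = 0.39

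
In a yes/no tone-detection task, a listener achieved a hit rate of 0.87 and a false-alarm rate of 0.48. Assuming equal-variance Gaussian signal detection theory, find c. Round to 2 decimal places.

c = -0.54

Φ⁻¹(H) = 1.126
Φ⁻¹(FA) = -0.050
c = −½·[z(H) + z(FA)] = −0.5 × (1.126 + (-0.050)) = -0.538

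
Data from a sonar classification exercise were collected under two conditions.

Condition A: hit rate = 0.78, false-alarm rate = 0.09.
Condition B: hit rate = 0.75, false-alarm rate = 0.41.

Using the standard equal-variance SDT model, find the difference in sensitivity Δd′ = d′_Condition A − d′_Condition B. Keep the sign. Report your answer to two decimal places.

Δd′ = 1.21

Condition A: z(0.78) = 0.772, z(0.09) = -1.341, d' = 2.113
Condition B: z(0.75) = 0.674, z(0.41) = -0.228, d' = 0.902
Δd' = d'_Condition A − d'_Condition B = 2.113 − 0.902 = 1.211
Condition A has the higher sensitivity.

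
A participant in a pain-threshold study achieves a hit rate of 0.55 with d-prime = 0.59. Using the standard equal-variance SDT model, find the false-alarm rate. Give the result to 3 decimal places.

false-alarm rate = 0.321

z(hit rate) = z(0.55) = 0.1257
z(FA) = z(H) − d' = 0.1257 − 0.59 = -0.4643
false-alarm rate = Φ(-0.4643) = 0.3212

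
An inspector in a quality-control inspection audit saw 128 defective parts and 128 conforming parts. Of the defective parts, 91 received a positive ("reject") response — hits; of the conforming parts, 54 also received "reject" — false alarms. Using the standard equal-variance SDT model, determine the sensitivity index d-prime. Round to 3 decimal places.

H = 91/128 = 0.7109
FA = 54/128 = 0.4219
Φ⁻¹(H) = 0.5560
Φ⁻¹(FA) = -0.1970
d' = z(H) − z(FA) = 0.5560 − (-0.1970) = 0.7530

d-prime = 0.753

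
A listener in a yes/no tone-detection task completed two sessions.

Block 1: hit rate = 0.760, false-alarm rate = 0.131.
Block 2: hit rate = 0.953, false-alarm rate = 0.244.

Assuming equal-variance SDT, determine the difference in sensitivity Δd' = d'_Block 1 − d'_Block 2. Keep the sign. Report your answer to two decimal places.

Δd' = -0.54

Block 1: z(0.760) = 0.706, z(0.131) = -1.122, d' = 1.828
Block 2: z(0.953) = 1.675, z(0.244) = -0.693, d' = 2.368
Δd' = d'_Block 1 − d'_Block 2 = 1.828 − 2.368 = -0.540
Block 2 has the higher sensitivity.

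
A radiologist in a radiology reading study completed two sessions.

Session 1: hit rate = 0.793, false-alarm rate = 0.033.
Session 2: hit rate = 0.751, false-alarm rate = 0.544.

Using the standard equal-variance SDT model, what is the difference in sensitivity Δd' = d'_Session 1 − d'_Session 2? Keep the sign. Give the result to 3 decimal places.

Δd' = 2.088

Session 1: z(0.793) = 0.8169, z(0.033) = -1.8384, d' = 2.6553
Session 2: z(0.751) = 0.6776, z(0.544) = 0.1105, d' = 0.5671
Δd' = d'_Session 1 − d'_Session 2 = 2.6553 − 0.5671 = 2.0882
Session 1 has the higher sensitivity.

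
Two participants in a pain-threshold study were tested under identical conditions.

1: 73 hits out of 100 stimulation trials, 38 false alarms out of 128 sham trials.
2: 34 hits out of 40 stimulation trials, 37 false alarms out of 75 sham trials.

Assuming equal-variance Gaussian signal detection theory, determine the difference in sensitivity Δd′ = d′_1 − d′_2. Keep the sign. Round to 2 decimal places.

1: z(0.7300) = 0.613, z(0.2969) = -0.533, d' = 1.146
2: z(0.8500) = 1.036, z(0.4933) = -0.017, d' = 1.053
Δd' = d'_1 − d'_2 = 1.146 − 1.053 = 0.093
1 has the higher sensitivity.

Δd′ = 0.09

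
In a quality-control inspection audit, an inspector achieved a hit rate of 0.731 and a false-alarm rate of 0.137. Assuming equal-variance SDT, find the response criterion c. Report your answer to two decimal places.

Φ⁻¹(0.731) = 0.616, Φ⁻¹(0.137) = -1.094
c = −½·[z(H) + z(FA)] = −0.5 × (0.616 + (-1.094)) = 0.239

c = 0.24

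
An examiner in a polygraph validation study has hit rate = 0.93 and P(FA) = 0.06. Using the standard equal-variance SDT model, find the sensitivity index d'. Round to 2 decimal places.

z(H) = z(0.93) = 1.4758
z(FA) = z(0.06) = -1.5548
d' = z(H) − z(FA) = 1.4758 − (-1.5548) = 3.0306

d' = 3.03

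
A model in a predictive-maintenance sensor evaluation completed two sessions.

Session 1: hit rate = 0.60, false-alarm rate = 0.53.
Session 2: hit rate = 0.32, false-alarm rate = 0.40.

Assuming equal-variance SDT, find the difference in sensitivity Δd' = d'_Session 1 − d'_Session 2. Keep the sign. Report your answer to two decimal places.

Session 1: z(0.60) = 0.253, z(0.53) = 0.075, d' = 0.178
Session 2: z(0.32) = -0.468, z(0.40) = -0.253, d' = -0.215
Δd' = d'_Session 1 − d'_Session 2 = 0.178 − (-0.215) = 0.393
Session 1 has the higher sensitivity.

Δd' = 0.39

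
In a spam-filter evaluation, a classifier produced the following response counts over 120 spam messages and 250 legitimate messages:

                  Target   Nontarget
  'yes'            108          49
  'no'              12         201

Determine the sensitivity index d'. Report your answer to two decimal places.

H = 108/120 = 0.9000
FA = 49/250 = 0.1960
z(H) = z(0.9000) = 1.282
z(FA) = z(0.1960) = -0.856
d' = z(H) − z(FA) = 1.282 − (-0.856) = 2.138

d' = 2.14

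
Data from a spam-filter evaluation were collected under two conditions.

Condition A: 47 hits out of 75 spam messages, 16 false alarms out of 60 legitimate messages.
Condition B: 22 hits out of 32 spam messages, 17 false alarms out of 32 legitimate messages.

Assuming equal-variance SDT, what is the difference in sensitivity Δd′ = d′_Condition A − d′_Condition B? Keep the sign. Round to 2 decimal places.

Δd′ = 0.54

Condition A: z(0.6267) = 0.323, z(0.2667) = -0.623, d' = 0.946
Condition B: z(0.6875) = 0.489, z(0.5312) = 0.078, d' = 0.411
Δd' = d'_Condition A − d'_Condition B = 0.946 − 0.411 = 0.535
Condition A has the higher sensitivity.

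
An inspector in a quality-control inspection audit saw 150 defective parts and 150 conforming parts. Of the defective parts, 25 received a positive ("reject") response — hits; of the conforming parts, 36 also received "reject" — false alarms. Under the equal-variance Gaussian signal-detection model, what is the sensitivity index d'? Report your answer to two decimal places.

d' = -0.26

H = 25/150 = 0.1667
FA = 36/150 = 0.2400
z(H) = -0.967
z(FA) = -0.706
d' = z(H) − z(FA) = -0.967 − (-0.706) = -0.261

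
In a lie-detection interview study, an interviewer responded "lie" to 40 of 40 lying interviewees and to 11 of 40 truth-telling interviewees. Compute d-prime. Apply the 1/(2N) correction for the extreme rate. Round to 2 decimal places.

d-prime = 2.84

The hit rate is 40/40 = 1, so apply the 1/(2N) correction: H → 1 − 1/(2·40) = 0.98750.
z(H) = z(0.98750) = 2.241
z(FA) = z(0.27500) = -0.598
d' = 2.241 − (-0.598) = 2.839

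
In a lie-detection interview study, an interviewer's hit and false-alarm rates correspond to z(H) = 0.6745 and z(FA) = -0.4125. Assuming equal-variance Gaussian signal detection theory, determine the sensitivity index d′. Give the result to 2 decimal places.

d' = z(H) − z(FA) = 0.6745 − (-0.4125) = 1.0870

d′ = 1.09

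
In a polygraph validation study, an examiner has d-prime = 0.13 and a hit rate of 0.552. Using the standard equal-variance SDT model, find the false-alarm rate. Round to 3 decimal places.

z(hit rate) = z(0.552) = 0.1307
z(FA) = z(H) − d' = 0.1307 − 0.13 = 0.0007
false-alarm rate = Φ(0.0007) = 0.5003

false-alarm rate = 0.500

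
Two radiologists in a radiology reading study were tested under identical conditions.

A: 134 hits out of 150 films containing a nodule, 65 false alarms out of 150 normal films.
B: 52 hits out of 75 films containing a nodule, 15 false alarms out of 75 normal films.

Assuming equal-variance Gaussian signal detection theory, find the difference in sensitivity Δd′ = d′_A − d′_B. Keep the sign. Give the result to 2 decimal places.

A: z(0.8933) = 1.244, z(0.4333) = -0.168, d' = 1.412
B: z(0.6933) = 0.505, z(0.2000) = -0.842, d' = 1.347
Δd' = d'_A − d'_B = 1.412 − 1.347 = 0.065
A has the higher sensitivity.

Δd′ = 0.07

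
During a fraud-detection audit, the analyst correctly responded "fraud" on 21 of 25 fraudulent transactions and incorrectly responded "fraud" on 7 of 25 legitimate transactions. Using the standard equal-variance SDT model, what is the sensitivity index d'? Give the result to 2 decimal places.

d' = 1.58

H = 21/25 = 0.8400
FA = 7/25 = 0.2800
z(0.8400) = 0.9945, z(0.2800) = -0.5828
d' = z(H) − z(FA) = 0.9945 − (-0.5828) = 1.5773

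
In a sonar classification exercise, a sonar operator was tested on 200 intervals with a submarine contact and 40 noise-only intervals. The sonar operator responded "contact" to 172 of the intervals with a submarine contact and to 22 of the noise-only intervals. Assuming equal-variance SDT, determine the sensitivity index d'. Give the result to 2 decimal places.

d' = 0.95

H = 172/200 = 0.8600
FA = 22/40 = 0.5500
z(H) = 1.080
z(FA) = 0.126
d' = z(H) − z(FA) = 1.080 − 0.126 = 0.954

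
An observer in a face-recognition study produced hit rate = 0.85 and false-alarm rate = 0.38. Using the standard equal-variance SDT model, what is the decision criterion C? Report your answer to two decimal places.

z(H) = z(0.85) = 1.036
z(FA) = z(0.38) = -0.305
c = −½·[z(H) + z(FA)] = −0.5 × (1.036 + (-0.305)) = -0.3655
c < 0: the observer has a liberal response bias.

C = -0.37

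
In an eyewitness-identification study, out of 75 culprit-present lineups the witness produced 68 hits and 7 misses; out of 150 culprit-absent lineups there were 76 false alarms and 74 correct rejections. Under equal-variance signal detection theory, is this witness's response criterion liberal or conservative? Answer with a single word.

liberal

z(H) = 1.321, z(FA) = 0.017
c = −½·(z(H) + z(FA)) = -0.669
c < 0 → liberal criterion (biased toward responding “yes”).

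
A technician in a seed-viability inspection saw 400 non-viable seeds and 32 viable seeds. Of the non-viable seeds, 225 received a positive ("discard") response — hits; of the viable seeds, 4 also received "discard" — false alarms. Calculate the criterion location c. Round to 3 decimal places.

c = 0.497

H = 225/400 = 0.5625
FA = 4/32 = 0.1250
z(0.5625) = 0.1573, z(0.1250) = -1.1503
c = −½·[z(H) + z(FA)] = −0.5 × (0.1573 + (-1.1503)) = 0.4965
c > 0: the technician has a conservative response bias.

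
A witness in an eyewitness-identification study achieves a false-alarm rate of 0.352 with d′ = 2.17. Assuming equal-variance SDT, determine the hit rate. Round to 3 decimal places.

hit rate = 0.963

z(false-alarm rate) = z(0.352) = -0.3799
z(H) = z(FA) + d' = -0.3799 + 2.17 = 1.7901
hit rate = Φ(1.7901) = 0.9633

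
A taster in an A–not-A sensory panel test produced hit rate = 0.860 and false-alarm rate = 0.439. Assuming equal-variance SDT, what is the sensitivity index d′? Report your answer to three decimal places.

d′ = 1.234

z(0.860) = 1.0803, z(0.439) = -0.1535
d' = z(H) − z(FA) = 1.0803 − (-0.1535) = 1.2338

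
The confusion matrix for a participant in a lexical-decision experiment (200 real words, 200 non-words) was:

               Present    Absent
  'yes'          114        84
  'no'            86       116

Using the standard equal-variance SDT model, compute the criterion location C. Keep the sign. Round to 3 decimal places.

H = 114/200 = 0.5700
FA = 84/200 = 0.4200
z(H) = z(0.5700) = 0.1764
z(FA) = z(0.4200) = -0.2019
c = −½·[z(H) + z(FA)] = −0.5 × (0.1764 + (-0.2019)) = 0.01275

C = 0.013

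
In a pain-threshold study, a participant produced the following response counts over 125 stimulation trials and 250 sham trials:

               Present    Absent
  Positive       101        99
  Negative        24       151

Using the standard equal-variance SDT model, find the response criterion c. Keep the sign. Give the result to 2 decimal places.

H = 101/125 = 0.8080
FA = 99/250 = 0.3960
Φ⁻¹(0.8080) = 0.8705, Φ⁻¹(0.3960) = -0.2637
c = −½·[z(H) + z(FA)] = −0.5 × (0.8705 + (-0.2637)) = -0.3034
c < 0: the participant has a liberal response bias.

c = -0.30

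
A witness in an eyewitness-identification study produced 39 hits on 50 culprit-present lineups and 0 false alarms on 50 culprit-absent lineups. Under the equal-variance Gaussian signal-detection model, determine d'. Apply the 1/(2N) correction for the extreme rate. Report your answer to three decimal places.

d' = 3.099

The false-alarm rate is 0/50 = 0, so apply the 1/(2N) correction: FA → 1/(2·50) = 0.01000.
z(H) = z(0.78000) = 0.7722
z(FA) = z(0.01000) = -2.3263
d' = 0.7722 − (-2.3263) = 3.0985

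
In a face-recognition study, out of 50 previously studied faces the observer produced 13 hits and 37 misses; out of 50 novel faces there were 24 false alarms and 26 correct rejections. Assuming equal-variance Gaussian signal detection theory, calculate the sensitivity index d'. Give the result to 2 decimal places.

H = 13/50 = 0.2600
FA = 24/50 = 0.4800
z(H) = z(0.2600) = -0.643
z(FA) = z(0.4800) = -0.050
d' = z(H) − z(FA) = -0.643 − (-0.050) = -0.593

d' = -0.59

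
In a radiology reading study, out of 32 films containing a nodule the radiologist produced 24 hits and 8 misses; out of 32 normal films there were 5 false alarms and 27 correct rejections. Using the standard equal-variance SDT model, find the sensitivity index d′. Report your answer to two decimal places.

d′ = 1.68

H = 24/32 = 0.7500
FA = 5/32 = 0.1562
z(0.7500) = 0.6745, z(0.1562) = -1.0102
d' = z(H) − z(FA) = 0.6745 − (-1.0102) = 1.6847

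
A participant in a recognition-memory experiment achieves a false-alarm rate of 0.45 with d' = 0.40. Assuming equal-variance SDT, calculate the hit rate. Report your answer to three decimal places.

hit rate = 0.608

z(false-alarm rate) = z(0.45) = -0.1257
z(H) = z(FA) + d' = -0.1257 + 0.40 = 0.2743
hit rate = Φ(0.2743) = 0.6081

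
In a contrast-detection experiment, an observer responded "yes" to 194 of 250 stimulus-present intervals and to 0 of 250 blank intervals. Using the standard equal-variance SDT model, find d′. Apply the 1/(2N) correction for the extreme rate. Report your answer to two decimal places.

The false-alarm rate is 0/250 = 0, so apply the 1/(2N) correction: FA → 1/(2·250) = 0.00200.
z(H) = z(0.77600) = 0.759
z(FA) = z(0.00200) = -2.878
d' = 0.759 − (-2.878) = 3.637

d′ = 3.64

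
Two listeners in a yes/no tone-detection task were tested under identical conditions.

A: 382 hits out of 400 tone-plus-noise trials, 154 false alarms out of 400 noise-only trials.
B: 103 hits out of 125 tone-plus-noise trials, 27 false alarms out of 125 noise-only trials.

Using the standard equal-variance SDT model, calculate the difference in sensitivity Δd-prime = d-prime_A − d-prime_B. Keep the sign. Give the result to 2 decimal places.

Δd-prime = 0.27

A: z(0.9550) = 1.695, z(0.3850) = -0.292, d' = 1.987
B: z(0.8240) = 0.931, z(0.2160) = -0.786, d' = 1.717
Δd' = d'_A − d'_B = 1.987 − 1.717 = 0.270
A has the higher sensitivity.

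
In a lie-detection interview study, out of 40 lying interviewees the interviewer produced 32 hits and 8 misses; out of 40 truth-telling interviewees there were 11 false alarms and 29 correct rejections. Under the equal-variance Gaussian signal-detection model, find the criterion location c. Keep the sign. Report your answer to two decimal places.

H = 32/40 = 0.8000
FA = 11/40 = 0.2750
z(H) = z(0.8000) = 0.8416
z(FA) = z(0.2750) = -0.5978
c = −½·[z(H) + z(FA)] = −0.5 × (0.8416 + (-0.5978)) = -0.1219

c = -0.12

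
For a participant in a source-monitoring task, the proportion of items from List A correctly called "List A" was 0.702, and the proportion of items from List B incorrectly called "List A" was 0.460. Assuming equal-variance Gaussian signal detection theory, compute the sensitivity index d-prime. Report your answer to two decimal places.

d-prime = 0.63

z(H) = z(0.702) = 0.530
z(FA) = z(0.460) = -0.100
d' = z(H) − z(FA) = 0.530 − (-0.100) = 0.630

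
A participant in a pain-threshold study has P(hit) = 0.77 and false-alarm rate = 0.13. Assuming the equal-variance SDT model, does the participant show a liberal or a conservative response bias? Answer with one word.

z(H) = 0.739, z(FA) = -1.126
c = −½·(z(H) + z(FA)) = 0.1935
c > 0 → conservative criterion (biased toward responding “no”).

conservative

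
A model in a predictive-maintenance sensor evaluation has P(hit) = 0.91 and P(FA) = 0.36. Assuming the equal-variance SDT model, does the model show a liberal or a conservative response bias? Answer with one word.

z(H) = 1.341, z(FA) = -0.358
c = −½·(z(H) + z(FA)) = -0.4915
c < 0 → liberal criterion (biased toward responding “yes”).

liberal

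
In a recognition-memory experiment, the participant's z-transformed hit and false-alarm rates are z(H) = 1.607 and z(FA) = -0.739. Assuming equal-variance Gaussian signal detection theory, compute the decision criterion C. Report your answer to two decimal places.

c = −½·[z(H) + z(FA)] = −½·(1.607 + (-0.739)) = -0.434
c < 0: the participant has a liberal response bias.

C = -0.43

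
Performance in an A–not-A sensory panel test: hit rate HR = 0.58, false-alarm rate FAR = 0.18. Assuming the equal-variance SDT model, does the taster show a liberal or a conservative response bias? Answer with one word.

conservative

z(H) = 0.202, z(FA) = -0.915
c = −½·(z(H) + z(FA)) = 0.3565
c > 0 → conservative criterion (biased toward responding “no”).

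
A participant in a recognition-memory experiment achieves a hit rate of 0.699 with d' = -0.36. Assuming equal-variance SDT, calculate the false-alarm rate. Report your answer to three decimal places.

false-alarm rate = 0.811

z(hit rate) = z(0.699) = 0.5215
z(FA) = z(H) − d' = 0.5215 − (-0.36) = 0.8815
false-alarm rate = Φ(0.8815) = 0.8110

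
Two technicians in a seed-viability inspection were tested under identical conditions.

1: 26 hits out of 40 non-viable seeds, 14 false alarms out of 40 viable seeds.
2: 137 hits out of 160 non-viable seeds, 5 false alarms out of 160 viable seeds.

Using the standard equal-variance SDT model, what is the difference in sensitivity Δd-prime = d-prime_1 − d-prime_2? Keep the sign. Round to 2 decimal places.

1: z(0.6500) = 0.385, z(0.3500) = -0.385, d' = 0.770
2: z(0.8562) = 1.063, z(0.0312) = -1.863, d' = 2.926
Δd' = d'_1 − d'_2 = 0.770 − 2.926 = -2.156
2 has the higher sensitivity.

Δd-prime = -2.16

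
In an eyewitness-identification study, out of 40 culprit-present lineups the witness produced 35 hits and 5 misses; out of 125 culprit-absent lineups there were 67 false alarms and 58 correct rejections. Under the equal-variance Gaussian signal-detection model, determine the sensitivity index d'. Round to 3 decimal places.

d' = 1.060

H = 35/40 = 0.8750
FA = 67/125 = 0.5360
z(H) = z(0.8750) = 1.1503
z(FA) = z(0.5360) = 0.0904
d' = z(H) − z(FA) = 1.1503 − 0.0904 = 1.0599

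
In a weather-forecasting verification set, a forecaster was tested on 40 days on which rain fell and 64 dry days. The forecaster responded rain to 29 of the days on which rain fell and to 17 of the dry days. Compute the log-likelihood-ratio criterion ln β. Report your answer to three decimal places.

H = 29/40 = 0.7250
FA = 17/64 = 0.2656
z(H) = 0.5978
z(FA) = -0.6262
ln β = −½·[z(H)² − z(FA)²] = −0.5 × (0.3574 − 0.3921) = 0.01735

ln β = 0.017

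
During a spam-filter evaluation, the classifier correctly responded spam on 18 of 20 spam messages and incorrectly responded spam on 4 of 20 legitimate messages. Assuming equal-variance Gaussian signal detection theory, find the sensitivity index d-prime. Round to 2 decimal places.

H = 18/20 = 0.9000
FA = 4/20 = 0.2000
Φ⁻¹(H) = 1.282
Φ⁻¹(FA) = -0.842
d' = z(H) − z(FA) = 1.282 − (-0.842) = 2.124

d-prime = 2.12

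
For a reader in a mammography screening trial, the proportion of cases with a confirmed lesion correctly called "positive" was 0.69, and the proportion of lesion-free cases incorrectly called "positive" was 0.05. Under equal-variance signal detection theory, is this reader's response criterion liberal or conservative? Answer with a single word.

conservative

z(H) = 0.496, z(FA) = -1.645
c = −½·(z(H) + z(FA)) = 0.5745
c > 0 → conservative criterion (biased toward responding “no”).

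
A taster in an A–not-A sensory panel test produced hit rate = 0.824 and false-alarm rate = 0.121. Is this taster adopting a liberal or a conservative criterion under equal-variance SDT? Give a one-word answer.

conservative

z(H) = 0.931, z(FA) = -1.170
c = −½·(z(H) + z(FA)) = 0.1195
c > 0 → conservative criterion (biased toward responding “no”).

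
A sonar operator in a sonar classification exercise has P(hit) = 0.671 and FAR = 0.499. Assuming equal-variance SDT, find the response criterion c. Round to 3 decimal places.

Φ⁻¹(H) = 0.4427
Φ⁻¹(FA) = -0.0025
c = −½·[z(H) + z(FA)] = −0.5 × (0.4427 + (-0.0025)) = -0.2201

c = -0.220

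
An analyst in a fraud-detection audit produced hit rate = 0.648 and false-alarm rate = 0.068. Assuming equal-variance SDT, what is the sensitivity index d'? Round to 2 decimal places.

z(0.648) = 0.380, z(0.068) = -1.491
d' = z(H) − z(FA) = 0.380 − (-1.491) = 1.871

d' = 1.87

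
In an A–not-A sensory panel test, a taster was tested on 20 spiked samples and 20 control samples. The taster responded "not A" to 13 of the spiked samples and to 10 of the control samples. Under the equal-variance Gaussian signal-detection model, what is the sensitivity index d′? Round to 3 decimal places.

d′ = 0.385

H = 13/20 = 0.6500
FA = 10/20 = 0.5000
z(0.6500) = 0.3853, z(0.5000) = 0.0000
d' = z(H) − z(FA) = 0.3853 − 0.0000 = 0.3853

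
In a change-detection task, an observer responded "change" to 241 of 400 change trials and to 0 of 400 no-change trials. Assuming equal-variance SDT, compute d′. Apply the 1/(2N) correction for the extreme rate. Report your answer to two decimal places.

d′ = 3.28

The false-alarm rate is 0/400 = 0, so apply the 1/(2N) correction: FA → 1/(2·400) = 0.00125.
z(H) = z(0.60250) = 0.260
z(FA) = z(0.00125) = -3.023
d' = 0.260 − (-3.023) = 3.283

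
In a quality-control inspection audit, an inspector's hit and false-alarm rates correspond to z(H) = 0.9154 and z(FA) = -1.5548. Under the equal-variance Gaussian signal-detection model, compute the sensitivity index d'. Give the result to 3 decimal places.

d' = 2.470

d' = z(H) − z(FA) = 0.9154 − (-1.5548) = 2.4702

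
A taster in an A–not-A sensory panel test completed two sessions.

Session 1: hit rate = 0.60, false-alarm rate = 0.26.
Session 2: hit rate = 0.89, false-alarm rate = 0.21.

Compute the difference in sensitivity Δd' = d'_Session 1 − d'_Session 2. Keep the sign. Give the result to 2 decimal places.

Δd' = -1.14

Session 1: z(0.60) = 0.253, z(0.26) = -0.643, d' = 0.896
Session 2: z(0.89) = 1.227, z(0.21) = -0.806, d' = 2.033
Δd' = d'_Session 1 − d'_Session 2 = 0.896 − 2.033 = -1.137
Session 2 has the higher sensitivity.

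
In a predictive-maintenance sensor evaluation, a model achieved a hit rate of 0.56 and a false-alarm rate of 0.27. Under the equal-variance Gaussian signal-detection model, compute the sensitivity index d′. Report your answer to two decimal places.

d′ = 0.76

z(H) = 0.1510
z(FA) = -0.6128
d' = z(H) − z(FA) = 0.1510 − (-0.6128) = 0.7638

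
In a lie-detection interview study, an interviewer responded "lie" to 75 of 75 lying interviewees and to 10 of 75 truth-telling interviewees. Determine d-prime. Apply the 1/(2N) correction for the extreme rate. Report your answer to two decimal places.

d-prime = 3.59

The hit rate is 75/75 = 1, so apply the 1/(2N) correction: H → 1 − 1/(2·75) = 0.99333.
z(H) = z(0.99333) = 2.475
z(FA) = z(0.13333) = -1.111
d' = 2.475 − (-1.111) = 3.586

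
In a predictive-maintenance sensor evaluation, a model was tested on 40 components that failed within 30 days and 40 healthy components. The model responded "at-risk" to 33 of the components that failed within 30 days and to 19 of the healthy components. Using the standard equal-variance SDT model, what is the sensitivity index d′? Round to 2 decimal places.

d′ = 1.00

H = 33/40 = 0.8250
FA = 19/40 = 0.4750
z(0.8250) = 0.935, z(0.4750) = -0.063
d' = z(H) − z(FA) = 0.935 − (-0.063) = 0.998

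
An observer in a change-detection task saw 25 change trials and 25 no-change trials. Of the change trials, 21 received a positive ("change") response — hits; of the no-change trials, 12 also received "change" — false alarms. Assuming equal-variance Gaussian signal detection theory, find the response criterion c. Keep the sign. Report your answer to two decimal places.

H = 21/25 = 0.8400
FA = 12/25 = 0.4800
z(H) = z(0.8400) = 0.994
z(FA) = z(0.4800) = -0.050
c = −½·[z(H) + z(FA)] = −0.5 × (0.994 + (-0.050)) = -0.472
c < 0: the observer has a liberal response bias.

c = -0.47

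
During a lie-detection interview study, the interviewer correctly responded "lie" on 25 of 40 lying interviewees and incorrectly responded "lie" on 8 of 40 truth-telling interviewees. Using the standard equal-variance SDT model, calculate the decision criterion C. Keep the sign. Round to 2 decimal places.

H = 25/40 = 0.6250
FA = 8/40 = 0.2000
Φ⁻¹(H) = 0.3186
Φ⁻¹(FA) = -0.8416
c = −½·[z(H) + z(FA)] = −0.5 × (0.3186 + (-0.8416)) = 0.2615

C = 0.26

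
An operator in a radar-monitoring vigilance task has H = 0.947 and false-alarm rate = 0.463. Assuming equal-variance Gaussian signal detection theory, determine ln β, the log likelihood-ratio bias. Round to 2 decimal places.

ln β = -1.30

Φ⁻¹(0.947) = 1.616, Φ⁻¹(0.463) = -0.093
ln β = −½·[z(H)² − z(FA)²] = −0.5 × (2.611 − 0.009) = -1.301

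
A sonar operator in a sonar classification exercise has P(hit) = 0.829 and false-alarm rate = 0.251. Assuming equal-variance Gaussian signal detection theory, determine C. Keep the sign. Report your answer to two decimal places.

z(0.829) = 0.950, z(0.251) = -0.671
c = −½·[z(H) + z(FA)] = −0.5 × (0.950 + (-0.671)) = -0.1395
c < 0: the sonar operator has a liberal response bias.

C = -0.14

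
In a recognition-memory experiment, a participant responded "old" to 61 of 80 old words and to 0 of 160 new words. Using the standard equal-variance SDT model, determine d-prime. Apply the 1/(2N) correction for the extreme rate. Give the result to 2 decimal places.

The false-alarm rate is 0/160 = 0, so apply the 1/(2N) correction: FA → 1/(2·160) = 0.00313.
z(H) = z(0.76250) = 0.714
z(FA) = z(0.00313) = -2.734
d' = 0.714 − (-2.734) = 3.448

d-prime = 3.45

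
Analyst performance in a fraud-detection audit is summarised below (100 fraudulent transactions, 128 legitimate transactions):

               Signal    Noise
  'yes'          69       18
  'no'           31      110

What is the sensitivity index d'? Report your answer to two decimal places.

d' = 1.57

H = 69/100 = 0.6900
FA = 18/128 = 0.1406
z(H) = z(0.6900) = 0.496
z(FA) = z(0.1406) = -1.078
d' = z(H) − z(FA) = 0.496 − (-1.078) = 1.574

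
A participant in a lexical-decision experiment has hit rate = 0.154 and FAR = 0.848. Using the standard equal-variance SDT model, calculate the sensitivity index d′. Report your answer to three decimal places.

z(0.154) = -1.0194, z(0.848) = 1.0279
d' = z(H) − z(FA) = -1.0194 − 1.0279 = -2.0473

d′ = -2.047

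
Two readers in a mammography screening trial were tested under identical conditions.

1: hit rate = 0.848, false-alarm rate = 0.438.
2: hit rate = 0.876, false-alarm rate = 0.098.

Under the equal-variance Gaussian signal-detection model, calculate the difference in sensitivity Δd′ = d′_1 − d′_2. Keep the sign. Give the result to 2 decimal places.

Δd′ = -1.26

1: z(0.848) = 1.028, z(0.438) = -0.156, d' = 1.184
2: z(0.876) = 1.155, z(0.098) = -1.293, d' = 2.448
Δd' = d'_1 − d'_2 = 1.184 − 2.448 = -1.264
2 has the higher sensitivity.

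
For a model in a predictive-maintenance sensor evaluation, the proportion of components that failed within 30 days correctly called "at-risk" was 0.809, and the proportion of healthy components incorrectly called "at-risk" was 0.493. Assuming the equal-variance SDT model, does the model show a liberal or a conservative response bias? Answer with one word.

liberal

z(H) = 0.874, z(FA) = -0.018
c = −½·(z(H) + z(FA)) = -0.428
c < 0 → liberal criterion (biased toward responding “yes”).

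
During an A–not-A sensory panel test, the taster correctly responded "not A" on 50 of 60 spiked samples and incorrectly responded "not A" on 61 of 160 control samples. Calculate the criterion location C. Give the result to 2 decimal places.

C = -0.33

H = 50/60 = 0.8333
FA = 61/160 = 0.3812
z(H) = z(0.8333) = 0.9673
z(FA) = z(0.3812) = -0.3023
c = −½·[z(H) + z(FA)] = −0.5 × (0.9673 + (-0.3023)) = -0.3325
c < 0: the taster has a liberal response bias.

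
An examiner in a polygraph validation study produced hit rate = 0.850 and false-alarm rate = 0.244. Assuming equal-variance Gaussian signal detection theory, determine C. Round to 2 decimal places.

z(0.850) = 1.036, z(0.244) = -0.693
c = −½·[z(H) + z(FA)] = −0.5 × (1.036 + (-0.693)) = -0.1715

C = -0.17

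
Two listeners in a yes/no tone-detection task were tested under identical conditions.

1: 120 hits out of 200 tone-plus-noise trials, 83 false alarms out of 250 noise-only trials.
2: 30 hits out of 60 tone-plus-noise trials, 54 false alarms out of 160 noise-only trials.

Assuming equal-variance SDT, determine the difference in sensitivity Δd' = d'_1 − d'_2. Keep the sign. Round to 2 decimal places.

Δd' = 0.27

1: z(0.6000) = 0.253, z(0.3320) = -0.434, d' = 0.687
2: z(0.5000) = 0.000, z(0.3375) = -0.419, d' = 0.419
Δd' = d'_1 − d'_2 = 0.687 − 0.419 = 0.268
1 has the higher sensitivity.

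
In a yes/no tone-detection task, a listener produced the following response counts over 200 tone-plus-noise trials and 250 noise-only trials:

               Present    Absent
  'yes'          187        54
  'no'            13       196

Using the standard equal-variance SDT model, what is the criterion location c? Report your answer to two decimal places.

c = -0.36

H = 187/200 = 0.9350
FA = 54/250 = 0.2160
Φ⁻¹(0.9350) = 1.514, Φ⁻¹(0.2160) = -0.786
c = −½·[z(H) + z(FA)] = −0.5 × (1.514 + (-0.786)) = -0.364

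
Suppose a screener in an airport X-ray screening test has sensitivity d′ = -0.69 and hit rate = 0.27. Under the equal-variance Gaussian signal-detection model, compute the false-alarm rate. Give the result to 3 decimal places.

false-alarm rate = 0.531

z(hit rate) = z(0.27) = -0.6128
z(FA) = z(H) − d' = -0.6128 − (-0.69) = 0.0772
false-alarm rate = Φ(0.0772) = 0.5308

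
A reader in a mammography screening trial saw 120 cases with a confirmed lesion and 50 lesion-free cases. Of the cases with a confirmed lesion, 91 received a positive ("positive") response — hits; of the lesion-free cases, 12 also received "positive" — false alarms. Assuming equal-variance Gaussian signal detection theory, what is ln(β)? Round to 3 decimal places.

H = 91/120 = 0.7583
FA = 12/50 = 0.2400
z(H) = 0.7008
z(FA) = -0.7063
ln β = −½·[z(H)² − z(FA)²] = −0.5 × (0.4911 − 0.4989) = 0.0039

ln β = 0.004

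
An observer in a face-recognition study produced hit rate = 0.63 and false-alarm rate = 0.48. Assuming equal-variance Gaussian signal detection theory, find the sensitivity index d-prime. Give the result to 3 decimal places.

z(H) = 0.3319
z(FA) = -0.0502
d' = z(H) − z(FA) = 0.3319 − (-0.0502) = 0.3821

d-prime = 0.382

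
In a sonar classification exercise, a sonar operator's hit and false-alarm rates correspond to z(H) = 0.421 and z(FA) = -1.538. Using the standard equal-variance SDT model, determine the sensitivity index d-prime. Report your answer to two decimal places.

d' = z(H) − z(FA) = 0.421 − (-1.538) = 1.959

d-prime = 1.96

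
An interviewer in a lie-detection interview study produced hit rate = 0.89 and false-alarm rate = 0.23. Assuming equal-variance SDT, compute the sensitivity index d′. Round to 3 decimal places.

d′ = 1.965

Φ⁻¹(0.89) = 1.2265, Φ⁻¹(0.23) = -0.7388
d' = z(H) − z(FA) = 1.2265 − (-0.7388) = 1.9653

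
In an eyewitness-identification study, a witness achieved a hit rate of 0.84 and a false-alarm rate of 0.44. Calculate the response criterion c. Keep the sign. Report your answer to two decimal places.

c = -0.42

Φ⁻¹(H) = Φ⁻¹(0.84) = 0.994
Φ⁻¹(FA) = Φ⁻¹(0.44) = -0.151
c = −½·[z(H) + z(FA)] = −0.5 × (0.994 + (-0.151)) = -0.4215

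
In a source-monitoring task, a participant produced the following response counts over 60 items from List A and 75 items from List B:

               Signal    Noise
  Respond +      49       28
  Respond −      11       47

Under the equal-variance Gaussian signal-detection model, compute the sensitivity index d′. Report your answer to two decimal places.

H = 49/60 = 0.8167
FA = 28/75 = 0.3733
Φ⁻¹(H) = Φ⁻¹(0.8167) = 0.9029
Φ⁻¹(FA) = Φ⁻¹(0.3733) = -0.3231
d' = z(H) − z(FA) = 0.9029 − (-0.3231) = 1.2260

d′ = 1.23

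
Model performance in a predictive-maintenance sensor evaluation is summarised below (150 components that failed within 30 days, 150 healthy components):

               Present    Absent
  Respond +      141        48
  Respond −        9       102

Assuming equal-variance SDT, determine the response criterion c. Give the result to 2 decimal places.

c = -0.54

H = 141/150 = 0.9400
FA = 48/150 = 0.3200
Φ⁻¹(H) = 1.555
Φ⁻¹(FA) = -0.468
c = −½·[z(H) + z(FA)] = −0.5 × (1.555 + (-0.468)) = -0.5435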